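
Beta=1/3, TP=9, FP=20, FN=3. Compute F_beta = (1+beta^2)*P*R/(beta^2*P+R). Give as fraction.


P = TP/(TP+FP) = 9/29 = 9/29
R = TP/(TP+FN) = 9/12 = 3/4
beta^2 = 1/3^2 = 1/9
(1 + beta^2) = 10/9
Numerator = (1+beta^2)*P*R = 15/58
Denominator = beta^2*P + R = 1/29 + 3/4 = 91/116
F_beta = 30/91

30/91


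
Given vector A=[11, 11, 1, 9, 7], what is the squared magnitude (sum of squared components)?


|A|^2 = sum of squared components
A[0]^2 = 11^2 = 121
A[1]^2 = 11^2 = 121
A[2]^2 = 1^2 = 1
A[3]^2 = 9^2 = 81
A[4]^2 = 7^2 = 49
Sum = 121 + 121 + 1 + 81 + 49 = 373

373


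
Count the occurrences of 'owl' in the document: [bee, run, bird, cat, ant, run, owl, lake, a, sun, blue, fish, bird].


Document has 13 words
Scanning for 'owl':
Found at positions: [6]
Count = 1

1


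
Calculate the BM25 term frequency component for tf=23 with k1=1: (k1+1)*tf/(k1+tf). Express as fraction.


BM25 TF component = (k1+1)*tf / (k1+tf)
k1 = 1, tf = 23
Numerator = (1+1)*23 = 46
Denominator = 1 + 23 = 24
= 46/24 = 23/12

23/12


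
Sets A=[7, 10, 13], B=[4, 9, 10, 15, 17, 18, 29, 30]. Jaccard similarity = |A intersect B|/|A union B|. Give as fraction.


A intersect B = [10]
|A intersect B| = 1
A union B = [4, 7, 9, 10, 13, 15, 17, 18, 29, 30]
|A union B| = 10
Jaccard = 1/10 = 1/10

1/10


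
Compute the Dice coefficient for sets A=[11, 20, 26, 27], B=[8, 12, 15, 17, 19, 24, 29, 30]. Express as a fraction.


A intersect B = []
|A intersect B| = 0
|A| = 4, |B| = 8
Dice = 2*0 / (4+8)
= 0 / 12 = 0

0


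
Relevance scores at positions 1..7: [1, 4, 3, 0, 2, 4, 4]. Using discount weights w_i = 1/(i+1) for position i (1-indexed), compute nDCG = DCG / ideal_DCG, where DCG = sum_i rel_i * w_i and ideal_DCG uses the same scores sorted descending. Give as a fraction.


Position discount weights w_i = 1/(i+1) for i=1..7:
Weights = [1/2, 1/3, 1/4, 1/5, 1/6, 1/7, 1/8]
Actual relevance: [1, 4, 3, 0, 2, 4, 4]
DCG = 1/2 + 4/3 + 3/4 + 0/5 + 2/6 + 4/7 + 4/8 = 335/84
Ideal relevance (sorted desc): [4, 4, 4, 3, 2, 1, 0]
Ideal DCG = 4/2 + 4/3 + 4/4 + 3/5 + 2/6 + 1/7 + 0/8 = 568/105
nDCG = DCG / ideal_DCG = 335/84 / 568/105 = 1675/2272

1675/2272


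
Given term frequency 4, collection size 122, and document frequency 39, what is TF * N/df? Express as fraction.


TF * (N/df)
= 4 * (122/39)
= 4 * 122/39
= 488/39

488/39


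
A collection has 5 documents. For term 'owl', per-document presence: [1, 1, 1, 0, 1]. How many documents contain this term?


Checking each document for 'owl':
Doc 1: present
Doc 2: present
Doc 3: present
Doc 4: absent
Doc 5: present
df = sum of presences = 1 + 1 + 1 + 0 + 1 = 4

4


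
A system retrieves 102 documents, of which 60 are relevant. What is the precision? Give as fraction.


Precision = relevant_retrieved / total_retrieved
= 60 / 102
= 60 / (60 + 42)
= 10/17

10/17


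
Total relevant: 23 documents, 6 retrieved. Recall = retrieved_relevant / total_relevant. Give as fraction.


Recall = retrieved_relevant / total_relevant
= 6 / 23
= 6 / (6 + 17)
= 6/23

6/23


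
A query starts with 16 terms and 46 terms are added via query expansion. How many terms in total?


Original terms: 16
Expansion terms: 46
Total = 16 + 46 = 62

62


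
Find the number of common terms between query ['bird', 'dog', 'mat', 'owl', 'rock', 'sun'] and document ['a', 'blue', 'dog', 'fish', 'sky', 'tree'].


Query terms: ['bird', 'dog', 'mat', 'owl', 'rock', 'sun']
Document terms: ['a', 'blue', 'dog', 'fish', 'sky', 'tree']
Common terms: ['dog']
Overlap count = 1

1


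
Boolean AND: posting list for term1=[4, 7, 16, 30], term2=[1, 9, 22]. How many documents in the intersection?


Boolean AND: find intersection of posting lists
term1 docs: [4, 7, 16, 30]
term2 docs: [1, 9, 22]
Intersection: []
|intersection| = 0

0


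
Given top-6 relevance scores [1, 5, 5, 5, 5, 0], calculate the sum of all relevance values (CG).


Cumulative Gain = sum of relevance scores
Position 1: rel=1, running sum=1
Position 2: rel=5, running sum=6
Position 3: rel=5, running sum=11
Position 4: rel=5, running sum=16
Position 5: rel=5, running sum=21
Position 6: rel=0, running sum=21
CG = 21

21


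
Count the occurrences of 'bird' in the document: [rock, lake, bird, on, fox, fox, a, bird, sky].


Document has 9 words
Scanning for 'bird':
Found at positions: [2, 7]
Count = 2

2


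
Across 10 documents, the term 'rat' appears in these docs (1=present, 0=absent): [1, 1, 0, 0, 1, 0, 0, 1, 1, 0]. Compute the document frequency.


Checking each document for 'rat':
Doc 1: present
Doc 2: present
Doc 3: absent
Doc 4: absent
Doc 5: present
Doc 6: absent
Doc 7: absent
Doc 8: present
Doc 9: present
Doc 10: absent
df = sum of presences = 1 + 1 + 0 + 0 + 1 + 0 + 0 + 1 + 1 + 0 = 5

5


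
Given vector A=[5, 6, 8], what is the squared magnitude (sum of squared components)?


|A|^2 = sum of squared components
A[0]^2 = 5^2 = 25
A[1]^2 = 6^2 = 36
A[2]^2 = 8^2 = 64
Sum = 25 + 36 + 64 = 125

125


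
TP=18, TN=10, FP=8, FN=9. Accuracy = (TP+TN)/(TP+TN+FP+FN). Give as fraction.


Accuracy = (TP + TN) / (TP + TN + FP + FN)
TP + TN = 18 + 10 = 28
Total = 18 + 10 + 8 + 9 = 45
Accuracy = 28 / 45 = 28/45

28/45


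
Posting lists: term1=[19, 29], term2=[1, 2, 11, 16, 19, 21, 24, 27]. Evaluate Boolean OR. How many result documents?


Boolean OR: find union of posting lists
term1 docs: [19, 29]
term2 docs: [1, 2, 11, 16, 19, 21, 24, 27]
Union: [1, 2, 11, 16, 19, 21, 24, 27, 29]
|union| = 9

9


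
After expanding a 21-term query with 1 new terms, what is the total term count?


Original terms: 21
Expansion terms: 1
Total = 21 + 1 = 22

22


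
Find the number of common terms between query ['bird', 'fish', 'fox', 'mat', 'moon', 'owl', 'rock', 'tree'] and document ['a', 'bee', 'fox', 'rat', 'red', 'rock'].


Query terms: ['bird', 'fish', 'fox', 'mat', 'moon', 'owl', 'rock', 'tree']
Document terms: ['a', 'bee', 'fox', 'rat', 'red', 'rock']
Common terms: ['fox', 'rock']
Overlap count = 2

2


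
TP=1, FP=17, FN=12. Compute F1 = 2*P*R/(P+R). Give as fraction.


F1 = 2 * P * R / (P + R)
P = TP/(TP+FP) = 1/18 = 1/18
R = TP/(TP+FN) = 1/13 = 1/13
2 * P * R = 2 * 1/18 * 1/13 = 1/117
P + R = 1/18 + 1/13 = 31/234
F1 = 1/117 / 31/234 = 2/31

2/31


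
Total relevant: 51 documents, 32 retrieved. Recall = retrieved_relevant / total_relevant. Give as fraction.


Recall = retrieved_relevant / total_relevant
= 32 / 51
= 32 / (32 + 19)
= 32/51

32/51


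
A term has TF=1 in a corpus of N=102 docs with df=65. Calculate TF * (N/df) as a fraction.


TF * (N/df)
= 1 * (102/65)
= 1 * 102/65
= 102/65

102/65


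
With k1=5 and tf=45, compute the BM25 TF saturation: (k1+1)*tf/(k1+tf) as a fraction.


BM25 TF component = (k1+1)*tf / (k1+tf)
k1 = 5, tf = 45
Numerator = (5+1)*45 = 270
Denominator = 5 + 45 = 50
= 270/50 = 27/5

27/5


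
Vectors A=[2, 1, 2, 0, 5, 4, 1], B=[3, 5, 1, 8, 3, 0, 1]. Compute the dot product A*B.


Dot product = sum of element-wise products
A[0]*B[0] = 2*3 = 6
A[1]*B[1] = 1*5 = 5
A[2]*B[2] = 2*1 = 2
A[3]*B[3] = 0*8 = 0
A[4]*B[4] = 5*3 = 15
A[5]*B[5] = 4*0 = 0
A[6]*B[6] = 1*1 = 1
Sum = 6 + 5 + 2 + 0 + 15 + 0 + 1 = 29

29


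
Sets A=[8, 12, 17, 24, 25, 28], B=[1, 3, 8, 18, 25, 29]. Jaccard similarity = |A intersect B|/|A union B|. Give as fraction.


A intersect B = [8, 25]
|A intersect B| = 2
A union B = [1, 3, 8, 12, 17, 18, 24, 25, 28, 29]
|A union B| = 10
Jaccard = 2/10 = 1/5

1/5


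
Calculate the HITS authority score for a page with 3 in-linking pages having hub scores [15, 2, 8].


Authority = sum of hub scores of in-linkers
In-link 1: hub score = 15
In-link 2: hub score = 2
In-link 3: hub score = 8
Authority = 15 + 2 + 8 = 25

25


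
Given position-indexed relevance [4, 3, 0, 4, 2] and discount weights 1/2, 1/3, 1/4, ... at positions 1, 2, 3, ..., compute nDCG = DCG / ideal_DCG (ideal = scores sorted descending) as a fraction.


Position discount weights w_i = 1/(i+1) for i=1..5:
Weights = [1/2, 1/3, 1/4, 1/5, 1/6]
Actual relevance: [4, 3, 0, 4, 2]
DCG = 4/2 + 3/3 + 0/4 + 4/5 + 2/6 = 62/15
Ideal relevance (sorted desc): [4, 4, 3, 2, 0]
Ideal DCG = 4/2 + 4/3 + 3/4 + 2/5 + 0/6 = 269/60
nDCG = DCG / ideal_DCG = 62/15 / 269/60 = 248/269

248/269


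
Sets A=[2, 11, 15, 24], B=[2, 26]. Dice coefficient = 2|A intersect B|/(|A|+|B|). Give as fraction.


A intersect B = [2]
|A intersect B| = 1
|A| = 4, |B| = 2
Dice = 2*1 / (4+2)
= 2 / 6 = 1/3

1/3


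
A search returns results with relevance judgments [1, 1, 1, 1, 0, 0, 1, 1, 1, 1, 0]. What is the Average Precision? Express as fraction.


Computing P@k for each relevant position:
Position 1: relevant, P@1 = 1/1 = 1
Position 2: relevant, P@2 = 2/2 = 1
Position 3: relevant, P@3 = 3/3 = 1
Position 4: relevant, P@4 = 4/4 = 1
Position 5: not relevant
Position 6: not relevant
Position 7: relevant, P@7 = 5/7 = 5/7
Position 8: relevant, P@8 = 6/8 = 3/4
Position 9: relevant, P@9 = 7/9 = 7/9
Position 10: relevant, P@10 = 8/10 = 4/5
Position 11: not relevant
Sum of P@k = 1 + 1 + 1 + 1 + 5/7 + 3/4 + 7/9 + 4/5 = 8873/1260
AP = 8873/1260 / 8 = 8873/10080

8873/10080


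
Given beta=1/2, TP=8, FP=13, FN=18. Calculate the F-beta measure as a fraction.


P = TP/(TP+FP) = 8/21 = 8/21
R = TP/(TP+FN) = 8/26 = 4/13
beta^2 = 1/2^2 = 1/4
(1 + beta^2) = 5/4
Numerator = (1+beta^2)*P*R = 40/273
Denominator = beta^2*P + R = 2/21 + 4/13 = 110/273
F_beta = 4/11

4/11


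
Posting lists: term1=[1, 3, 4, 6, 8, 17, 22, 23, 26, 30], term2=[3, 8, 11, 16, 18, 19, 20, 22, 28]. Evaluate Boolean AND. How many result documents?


Boolean AND: find intersection of posting lists
term1 docs: [1, 3, 4, 6, 8, 17, 22, 23, 26, 30]
term2 docs: [3, 8, 11, 16, 18, 19, 20, 22, 28]
Intersection: [3, 8, 22]
|intersection| = 3

3


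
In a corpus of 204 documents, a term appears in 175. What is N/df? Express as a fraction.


IDF ratio = N / df
= 204 / 175
= 204/175

204/175


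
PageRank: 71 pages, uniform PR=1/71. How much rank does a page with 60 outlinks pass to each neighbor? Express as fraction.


Initial PR = 1/71 = 1/71
Outlinks = 60
Contribution per link = PR / outlinks
= 1/71 / 60
= 1/4260

1/4260


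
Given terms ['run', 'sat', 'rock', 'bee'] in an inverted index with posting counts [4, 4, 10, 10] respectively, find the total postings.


Summing posting list sizes:
'run': 4 postings
'sat': 4 postings
'rock': 10 postings
'bee': 10 postings
Total = 4 + 4 + 10 + 10 = 28

28


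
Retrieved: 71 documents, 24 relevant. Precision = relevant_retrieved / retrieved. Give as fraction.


Precision = relevant_retrieved / total_retrieved
= 24 / 71
= 24 / (24 + 47)
= 24/71

24/71


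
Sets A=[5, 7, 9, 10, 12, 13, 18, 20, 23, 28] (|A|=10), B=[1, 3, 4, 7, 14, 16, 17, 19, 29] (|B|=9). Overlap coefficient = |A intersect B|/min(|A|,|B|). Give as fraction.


A intersect B = [7]
|A intersect B| = 1
min(|A|, |B|) = min(10, 9) = 9
Overlap = 1 / 9 = 1/9

1/9


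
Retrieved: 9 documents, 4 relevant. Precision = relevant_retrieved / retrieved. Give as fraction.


Precision = relevant_retrieved / total_retrieved
= 4 / 9
= 4 / (4 + 5)
= 4/9

4/9


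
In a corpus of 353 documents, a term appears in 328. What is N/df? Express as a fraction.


IDF ratio = N / df
= 353 / 328
= 353/328

353/328


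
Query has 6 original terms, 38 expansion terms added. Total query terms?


Original terms: 6
Expansion terms: 38
Total = 6 + 38 = 44

44


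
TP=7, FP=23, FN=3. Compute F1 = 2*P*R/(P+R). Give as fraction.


F1 = 2 * P * R / (P + R)
P = TP/(TP+FP) = 7/30 = 7/30
R = TP/(TP+FN) = 7/10 = 7/10
2 * P * R = 2 * 7/30 * 7/10 = 49/150
P + R = 7/30 + 7/10 = 14/15
F1 = 49/150 / 14/15 = 7/20

7/20


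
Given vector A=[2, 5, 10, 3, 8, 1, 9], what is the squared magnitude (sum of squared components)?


|A|^2 = sum of squared components
A[0]^2 = 2^2 = 4
A[1]^2 = 5^2 = 25
A[2]^2 = 10^2 = 100
A[3]^2 = 3^2 = 9
A[4]^2 = 8^2 = 64
A[5]^2 = 1^2 = 1
A[6]^2 = 9^2 = 81
Sum = 4 + 25 + 100 + 9 + 64 + 1 + 81 = 284

284


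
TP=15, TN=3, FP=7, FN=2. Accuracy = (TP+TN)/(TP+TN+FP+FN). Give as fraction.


Accuracy = (TP + TN) / (TP + TN + FP + FN)
TP + TN = 15 + 3 = 18
Total = 15 + 3 + 7 + 2 = 27
Accuracy = 18 / 27 = 2/3

2/3


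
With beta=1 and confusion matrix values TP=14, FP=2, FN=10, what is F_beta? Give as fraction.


P = TP/(TP+FP) = 14/16 = 7/8
R = TP/(TP+FN) = 14/24 = 7/12
beta^2 = 1^2 = 1
(1 + beta^2) = 2
Numerator = (1+beta^2)*P*R = 49/48
Denominator = beta^2*P + R = 7/8 + 7/12 = 35/24
F_beta = 7/10

7/10


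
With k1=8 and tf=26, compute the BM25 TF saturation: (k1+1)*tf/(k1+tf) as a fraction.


BM25 TF component = (k1+1)*tf / (k1+tf)
k1 = 8, tf = 26
Numerator = (8+1)*26 = 234
Denominator = 8 + 26 = 34
= 234/34 = 117/17

117/17


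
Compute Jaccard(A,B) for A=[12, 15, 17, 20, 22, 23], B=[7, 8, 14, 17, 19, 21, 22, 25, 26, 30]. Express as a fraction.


A intersect B = [17, 22]
|A intersect B| = 2
A union B = [7, 8, 12, 14, 15, 17, 19, 20, 21, 22, 23, 25, 26, 30]
|A union B| = 14
Jaccard = 2/14 = 1/7

1/7


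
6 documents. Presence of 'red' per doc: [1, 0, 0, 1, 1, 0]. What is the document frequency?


Checking each document for 'red':
Doc 1: present
Doc 2: absent
Doc 3: absent
Doc 4: present
Doc 5: present
Doc 6: absent
df = sum of presences = 1 + 0 + 0 + 1 + 1 + 0 = 3

3


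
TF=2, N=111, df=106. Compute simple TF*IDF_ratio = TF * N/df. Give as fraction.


TF * (N/df)
= 2 * (111/106)
= 2 * 111/106
= 111/53

111/53


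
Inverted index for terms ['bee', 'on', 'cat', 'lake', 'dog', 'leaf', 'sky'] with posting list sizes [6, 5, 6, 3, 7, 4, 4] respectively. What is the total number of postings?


Summing posting list sizes:
'bee': 6 postings
'on': 5 postings
'cat': 6 postings
'lake': 3 postings
'dog': 7 postings
'leaf': 4 postings
'sky': 4 postings
Total = 6 + 5 + 6 + 3 + 7 + 4 + 4 = 35

35


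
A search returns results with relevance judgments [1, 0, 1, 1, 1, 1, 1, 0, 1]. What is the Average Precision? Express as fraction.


Computing P@k for each relevant position:
Position 1: relevant, P@1 = 1/1 = 1
Position 2: not relevant
Position 3: relevant, P@3 = 2/3 = 2/3
Position 4: relevant, P@4 = 3/4 = 3/4
Position 5: relevant, P@5 = 4/5 = 4/5
Position 6: relevant, P@6 = 5/6 = 5/6
Position 7: relevant, P@7 = 6/7 = 6/7
Position 8: not relevant
Position 9: relevant, P@9 = 7/9 = 7/9
Sum of P@k = 1 + 2/3 + 3/4 + 4/5 + 5/6 + 6/7 + 7/9 = 7163/1260
AP = 7163/1260 / 7 = 7163/8820

7163/8820


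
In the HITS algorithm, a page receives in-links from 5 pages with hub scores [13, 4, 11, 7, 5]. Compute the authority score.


Authority = sum of hub scores of in-linkers
In-link 1: hub score = 13
In-link 2: hub score = 4
In-link 3: hub score = 11
In-link 4: hub score = 7
In-link 5: hub score = 5
Authority = 13 + 4 + 11 + 7 + 5 = 40

40


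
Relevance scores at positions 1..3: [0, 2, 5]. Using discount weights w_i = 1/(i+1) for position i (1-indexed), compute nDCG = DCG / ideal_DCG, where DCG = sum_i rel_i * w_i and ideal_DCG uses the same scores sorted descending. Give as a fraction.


Position discount weights w_i = 1/(i+1) for i=1..3:
Weights = [1/2, 1/3, 1/4]
Actual relevance: [0, 2, 5]
DCG = 0/2 + 2/3 + 5/4 = 23/12
Ideal relevance (sorted desc): [5, 2, 0]
Ideal DCG = 5/2 + 2/3 + 0/4 = 19/6
nDCG = DCG / ideal_DCG = 23/12 / 19/6 = 23/38

23/38


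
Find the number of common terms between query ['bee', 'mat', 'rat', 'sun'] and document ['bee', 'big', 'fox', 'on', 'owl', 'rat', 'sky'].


Query terms: ['bee', 'mat', 'rat', 'sun']
Document terms: ['bee', 'big', 'fox', 'on', 'owl', 'rat', 'sky']
Common terms: ['bee', 'rat']
Overlap count = 2

2


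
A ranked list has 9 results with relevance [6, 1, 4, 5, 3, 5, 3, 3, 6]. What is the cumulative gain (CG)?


Cumulative Gain = sum of relevance scores
Position 1: rel=6, running sum=6
Position 2: rel=1, running sum=7
Position 3: rel=4, running sum=11
Position 4: rel=5, running sum=16
Position 5: rel=3, running sum=19
Position 6: rel=5, running sum=24
Position 7: rel=3, running sum=27
Position 8: rel=3, running sum=30
Position 9: rel=6, running sum=36
CG = 36

36


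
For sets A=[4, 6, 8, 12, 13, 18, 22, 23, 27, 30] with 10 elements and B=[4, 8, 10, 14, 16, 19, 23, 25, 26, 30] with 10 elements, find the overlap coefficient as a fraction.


A intersect B = [4, 8, 23, 30]
|A intersect B| = 4
min(|A|, |B|) = min(10, 10) = 10
Overlap = 4 / 10 = 2/5

2/5


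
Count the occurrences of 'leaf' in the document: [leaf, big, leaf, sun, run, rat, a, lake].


Document has 8 words
Scanning for 'leaf':
Found at positions: [0, 2]
Count = 2

2


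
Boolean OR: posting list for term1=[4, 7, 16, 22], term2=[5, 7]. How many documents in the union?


Boolean OR: find union of posting lists
term1 docs: [4, 7, 16, 22]
term2 docs: [5, 7]
Union: [4, 5, 7, 16, 22]
|union| = 5

5


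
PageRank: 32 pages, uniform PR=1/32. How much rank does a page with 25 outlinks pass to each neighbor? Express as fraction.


Initial PR = 1/32 = 1/32
Outlinks = 25
Contribution per link = PR / outlinks
= 1/32 / 25
= 1/800

1/800


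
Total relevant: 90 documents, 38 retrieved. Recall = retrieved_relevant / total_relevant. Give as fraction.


Recall = retrieved_relevant / total_relevant
= 38 / 90
= 38 / (38 + 52)
= 19/45

19/45


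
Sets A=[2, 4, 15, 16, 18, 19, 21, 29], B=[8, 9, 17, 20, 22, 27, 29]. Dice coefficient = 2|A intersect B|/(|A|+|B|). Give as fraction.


A intersect B = [29]
|A intersect B| = 1
|A| = 8, |B| = 7
Dice = 2*1 / (8+7)
= 2 / 15 = 2/15

2/15


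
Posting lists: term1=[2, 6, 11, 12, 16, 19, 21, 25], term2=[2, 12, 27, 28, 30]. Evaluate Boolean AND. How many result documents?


Boolean AND: find intersection of posting lists
term1 docs: [2, 6, 11, 12, 16, 19, 21, 25]
term2 docs: [2, 12, 27, 28, 30]
Intersection: [2, 12]
|intersection| = 2

2


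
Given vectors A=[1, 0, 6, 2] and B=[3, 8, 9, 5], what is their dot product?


Dot product = sum of element-wise products
A[0]*B[0] = 1*3 = 3
A[1]*B[1] = 0*8 = 0
A[2]*B[2] = 6*9 = 54
A[3]*B[3] = 2*5 = 10
Sum = 3 + 0 + 54 + 10 = 67

67


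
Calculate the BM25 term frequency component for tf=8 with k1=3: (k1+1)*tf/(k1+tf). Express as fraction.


BM25 TF component = (k1+1)*tf / (k1+tf)
k1 = 3, tf = 8
Numerator = (3+1)*8 = 32
Denominator = 3 + 8 = 11
= 32/11 = 32/11

32/11


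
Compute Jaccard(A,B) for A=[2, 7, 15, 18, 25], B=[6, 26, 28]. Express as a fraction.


A intersect B = []
|A intersect B| = 0
A union B = [2, 6, 7, 15, 18, 25, 26, 28]
|A union B| = 8
Jaccard = 0/8 = 0

0


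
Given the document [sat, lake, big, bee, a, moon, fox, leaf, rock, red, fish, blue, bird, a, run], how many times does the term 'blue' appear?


Document has 15 words
Scanning for 'blue':
Found at positions: [11]
Count = 1

1


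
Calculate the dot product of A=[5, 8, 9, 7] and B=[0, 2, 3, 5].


Dot product = sum of element-wise products
A[0]*B[0] = 5*0 = 0
A[1]*B[1] = 8*2 = 16
A[2]*B[2] = 9*3 = 27
A[3]*B[3] = 7*5 = 35
Sum = 0 + 16 + 27 + 35 = 78

78


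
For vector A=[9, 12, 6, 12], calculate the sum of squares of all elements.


|A|^2 = sum of squared components
A[0]^2 = 9^2 = 81
A[1]^2 = 12^2 = 144
A[2]^2 = 6^2 = 36
A[3]^2 = 12^2 = 144
Sum = 81 + 144 + 36 + 144 = 405

405


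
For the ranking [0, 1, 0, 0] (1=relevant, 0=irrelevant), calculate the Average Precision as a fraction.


Computing P@k for each relevant position:
Position 1: not relevant
Position 2: relevant, P@2 = 1/2 = 1/2
Position 3: not relevant
Position 4: not relevant
Sum of P@k = 1/2 = 1/2
AP = 1/2 / 1 = 1/2

1/2


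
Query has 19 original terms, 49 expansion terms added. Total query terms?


Original terms: 19
Expansion terms: 49
Total = 19 + 49 = 68

68


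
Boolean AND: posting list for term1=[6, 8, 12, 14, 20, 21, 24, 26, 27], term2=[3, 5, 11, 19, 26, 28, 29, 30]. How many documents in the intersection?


Boolean AND: find intersection of posting lists
term1 docs: [6, 8, 12, 14, 20, 21, 24, 26, 27]
term2 docs: [3, 5, 11, 19, 26, 28, 29, 30]
Intersection: [26]
|intersection| = 1

1


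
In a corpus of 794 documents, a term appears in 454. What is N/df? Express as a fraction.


IDF ratio = N / df
= 794 / 454
= 397/227

397/227


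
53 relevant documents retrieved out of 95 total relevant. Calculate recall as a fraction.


Recall = retrieved_relevant / total_relevant
= 53 / 95
= 53 / (53 + 42)
= 53/95

53/95


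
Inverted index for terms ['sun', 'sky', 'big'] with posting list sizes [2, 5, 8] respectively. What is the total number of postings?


Summing posting list sizes:
'sun': 2 postings
'sky': 5 postings
'big': 8 postings
Total = 2 + 5 + 8 = 15

15


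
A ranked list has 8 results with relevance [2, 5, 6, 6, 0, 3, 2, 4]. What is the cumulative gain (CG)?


Cumulative Gain = sum of relevance scores
Position 1: rel=2, running sum=2
Position 2: rel=5, running sum=7
Position 3: rel=6, running sum=13
Position 4: rel=6, running sum=19
Position 5: rel=0, running sum=19
Position 6: rel=3, running sum=22
Position 7: rel=2, running sum=24
Position 8: rel=4, running sum=28
CG = 28

28


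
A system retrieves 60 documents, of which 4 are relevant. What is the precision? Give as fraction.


Precision = relevant_retrieved / total_retrieved
= 4 / 60
= 4 / (4 + 56)
= 1/15

1/15


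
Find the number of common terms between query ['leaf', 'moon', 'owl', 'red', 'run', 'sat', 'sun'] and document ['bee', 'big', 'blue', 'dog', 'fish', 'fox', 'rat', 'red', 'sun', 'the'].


Query terms: ['leaf', 'moon', 'owl', 'red', 'run', 'sat', 'sun']
Document terms: ['bee', 'big', 'blue', 'dog', 'fish', 'fox', 'rat', 'red', 'sun', 'the']
Common terms: ['red', 'sun']
Overlap count = 2

2


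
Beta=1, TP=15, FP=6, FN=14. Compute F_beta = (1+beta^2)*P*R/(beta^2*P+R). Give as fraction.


P = TP/(TP+FP) = 15/21 = 5/7
R = TP/(TP+FN) = 15/29 = 15/29
beta^2 = 1^2 = 1
(1 + beta^2) = 2
Numerator = (1+beta^2)*P*R = 150/203
Denominator = beta^2*P + R = 5/7 + 15/29 = 250/203
F_beta = 3/5

3/5


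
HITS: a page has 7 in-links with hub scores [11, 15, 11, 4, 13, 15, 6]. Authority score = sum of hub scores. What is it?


Authority = sum of hub scores of in-linkers
In-link 1: hub score = 11
In-link 2: hub score = 15
In-link 3: hub score = 11
In-link 4: hub score = 4
In-link 5: hub score = 13
In-link 6: hub score = 15
In-link 7: hub score = 6
Authority = 11 + 15 + 11 + 4 + 13 + 15 + 6 = 75

75


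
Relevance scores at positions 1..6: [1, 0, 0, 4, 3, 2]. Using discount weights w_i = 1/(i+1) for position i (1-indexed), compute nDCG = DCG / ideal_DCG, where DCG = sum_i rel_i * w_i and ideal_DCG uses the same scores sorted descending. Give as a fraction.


Position discount weights w_i = 1/(i+1) for i=1..6:
Weights = [1/2, 1/3, 1/4, 1/5, 1/6, 1/7]
Actual relevance: [1, 0, 0, 4, 3, 2]
DCG = 1/2 + 0/3 + 0/4 + 4/5 + 3/6 + 2/7 = 73/35
Ideal relevance (sorted desc): [4, 3, 2, 1, 0, 0]
Ideal DCG = 4/2 + 3/3 + 2/4 + 1/5 + 0/6 + 0/7 = 37/10
nDCG = DCG / ideal_DCG = 73/35 / 37/10 = 146/259

146/259


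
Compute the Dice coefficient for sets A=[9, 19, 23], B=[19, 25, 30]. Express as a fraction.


A intersect B = [19]
|A intersect B| = 1
|A| = 3, |B| = 3
Dice = 2*1 / (3+3)
= 2 / 6 = 1/3

1/3


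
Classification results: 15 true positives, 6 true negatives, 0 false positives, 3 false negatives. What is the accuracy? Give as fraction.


Accuracy = (TP + TN) / (TP + TN + FP + FN)
TP + TN = 15 + 6 = 21
Total = 15 + 6 + 0 + 3 = 24
Accuracy = 21 / 24 = 7/8

7/8


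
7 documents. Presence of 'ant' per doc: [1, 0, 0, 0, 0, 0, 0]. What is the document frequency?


Checking each document for 'ant':
Doc 1: present
Doc 2: absent
Doc 3: absent
Doc 4: absent
Doc 5: absent
Doc 6: absent
Doc 7: absent
df = sum of presences = 1 + 0 + 0 + 0 + 0 + 0 + 0 = 1

1


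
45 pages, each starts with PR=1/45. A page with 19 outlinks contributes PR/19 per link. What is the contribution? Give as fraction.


Initial PR = 1/45 = 1/45
Outlinks = 19
Contribution per link = PR / outlinks
= 1/45 / 19
= 1/855

1/855


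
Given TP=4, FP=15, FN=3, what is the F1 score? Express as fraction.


F1 = 2 * P * R / (P + R)
P = TP/(TP+FP) = 4/19 = 4/19
R = TP/(TP+FN) = 4/7 = 4/7
2 * P * R = 2 * 4/19 * 4/7 = 32/133
P + R = 4/19 + 4/7 = 104/133
F1 = 32/133 / 104/133 = 4/13

4/13


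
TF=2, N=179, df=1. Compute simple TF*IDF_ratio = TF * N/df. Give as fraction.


TF * (N/df)
= 2 * (179/1)
= 2 * 179
= 358

358


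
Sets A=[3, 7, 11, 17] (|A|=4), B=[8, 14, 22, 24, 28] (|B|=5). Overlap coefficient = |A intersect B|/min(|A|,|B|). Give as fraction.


A intersect B = []
|A intersect B| = 0
min(|A|, |B|) = min(4, 5) = 4
Overlap = 0 / 4 = 0

0


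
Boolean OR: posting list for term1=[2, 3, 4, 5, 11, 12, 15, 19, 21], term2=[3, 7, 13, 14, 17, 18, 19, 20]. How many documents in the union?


Boolean OR: find union of posting lists
term1 docs: [2, 3, 4, 5, 11, 12, 15, 19, 21]
term2 docs: [3, 7, 13, 14, 17, 18, 19, 20]
Union: [2, 3, 4, 5, 7, 11, 12, 13, 14, 15, 17, 18, 19, 20, 21]
|union| = 15

15


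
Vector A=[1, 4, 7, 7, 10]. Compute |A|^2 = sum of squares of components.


|A|^2 = sum of squared components
A[0]^2 = 1^2 = 1
A[1]^2 = 4^2 = 16
A[2]^2 = 7^2 = 49
A[3]^2 = 7^2 = 49
A[4]^2 = 10^2 = 100
Sum = 1 + 16 + 49 + 49 + 100 = 215

215


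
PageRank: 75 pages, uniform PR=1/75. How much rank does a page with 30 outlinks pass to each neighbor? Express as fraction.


Initial PR = 1/75 = 1/75
Outlinks = 30
Contribution per link = PR / outlinks
= 1/75 / 30
= 1/2250

1/2250


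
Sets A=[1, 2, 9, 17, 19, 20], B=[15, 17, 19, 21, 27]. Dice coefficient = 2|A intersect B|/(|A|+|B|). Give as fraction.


A intersect B = [17, 19]
|A intersect B| = 2
|A| = 6, |B| = 5
Dice = 2*2 / (6+5)
= 4 / 11 = 4/11

4/11


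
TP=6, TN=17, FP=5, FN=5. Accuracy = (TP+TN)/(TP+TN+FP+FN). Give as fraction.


Accuracy = (TP + TN) / (TP + TN + FP + FN)
TP + TN = 6 + 17 = 23
Total = 6 + 17 + 5 + 5 = 33
Accuracy = 23 / 33 = 23/33

23/33


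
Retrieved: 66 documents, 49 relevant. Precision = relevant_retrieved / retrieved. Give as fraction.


Precision = relevant_retrieved / total_retrieved
= 49 / 66
= 49 / (49 + 17)
= 49/66

49/66


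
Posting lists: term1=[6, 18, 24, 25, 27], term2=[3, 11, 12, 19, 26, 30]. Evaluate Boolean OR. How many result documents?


Boolean OR: find union of posting lists
term1 docs: [6, 18, 24, 25, 27]
term2 docs: [3, 11, 12, 19, 26, 30]
Union: [3, 6, 11, 12, 18, 19, 24, 25, 26, 27, 30]
|union| = 11

11


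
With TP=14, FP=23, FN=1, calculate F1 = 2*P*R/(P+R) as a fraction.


F1 = 2 * P * R / (P + R)
P = TP/(TP+FP) = 14/37 = 14/37
R = TP/(TP+FN) = 14/15 = 14/15
2 * P * R = 2 * 14/37 * 14/15 = 392/555
P + R = 14/37 + 14/15 = 728/555
F1 = 392/555 / 728/555 = 7/13

7/13


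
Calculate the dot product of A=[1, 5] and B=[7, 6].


Dot product = sum of element-wise products
A[0]*B[0] = 1*7 = 7
A[1]*B[1] = 5*6 = 30
Sum = 7 + 30 = 37

37


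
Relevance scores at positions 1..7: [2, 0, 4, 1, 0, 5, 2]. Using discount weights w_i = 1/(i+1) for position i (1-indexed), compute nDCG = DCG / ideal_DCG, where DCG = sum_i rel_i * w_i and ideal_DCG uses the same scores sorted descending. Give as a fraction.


Position discount weights w_i = 1/(i+1) for i=1..7:
Weights = [1/2, 1/3, 1/4, 1/5, 1/6, 1/7, 1/8]
Actual relevance: [2, 0, 4, 1, 0, 5, 2]
DCG = 2/2 + 0/3 + 4/4 + 1/5 + 0/6 + 5/7 + 2/8 = 443/140
Ideal relevance (sorted desc): [5, 4, 2, 2, 1, 0, 0]
Ideal DCG = 5/2 + 4/3 + 2/4 + 2/5 + 1/6 + 0/7 + 0/8 = 49/10
nDCG = DCG / ideal_DCG = 443/140 / 49/10 = 443/686

443/686


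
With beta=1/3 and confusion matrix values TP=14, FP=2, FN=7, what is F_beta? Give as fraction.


P = TP/(TP+FP) = 14/16 = 7/8
R = TP/(TP+FN) = 14/21 = 2/3
beta^2 = 1/3^2 = 1/9
(1 + beta^2) = 10/9
Numerator = (1+beta^2)*P*R = 35/54
Denominator = beta^2*P + R = 7/72 + 2/3 = 55/72
F_beta = 28/33

28/33


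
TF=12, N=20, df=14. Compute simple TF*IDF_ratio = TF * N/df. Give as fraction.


TF * (N/df)
= 12 * (20/14)
= 12 * 10/7
= 120/7

120/7


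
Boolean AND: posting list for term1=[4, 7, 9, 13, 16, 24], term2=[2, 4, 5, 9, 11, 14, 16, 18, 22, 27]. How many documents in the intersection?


Boolean AND: find intersection of posting lists
term1 docs: [4, 7, 9, 13, 16, 24]
term2 docs: [2, 4, 5, 9, 11, 14, 16, 18, 22, 27]
Intersection: [4, 9, 16]
|intersection| = 3

3


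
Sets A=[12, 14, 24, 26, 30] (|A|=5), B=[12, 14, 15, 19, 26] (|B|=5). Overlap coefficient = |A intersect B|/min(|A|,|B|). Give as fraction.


A intersect B = [12, 14, 26]
|A intersect B| = 3
min(|A|, |B|) = min(5, 5) = 5
Overlap = 3 / 5 = 3/5

3/5


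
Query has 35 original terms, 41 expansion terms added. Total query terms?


Original terms: 35
Expansion terms: 41
Total = 35 + 41 = 76

76


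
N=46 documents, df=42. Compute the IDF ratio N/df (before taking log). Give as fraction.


IDF ratio = N / df
= 46 / 42
= 23/21

23/21


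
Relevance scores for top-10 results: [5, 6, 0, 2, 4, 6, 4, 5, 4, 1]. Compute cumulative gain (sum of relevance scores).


Cumulative Gain = sum of relevance scores
Position 1: rel=5, running sum=5
Position 2: rel=6, running sum=11
Position 3: rel=0, running sum=11
Position 4: rel=2, running sum=13
Position 5: rel=4, running sum=17
Position 6: rel=6, running sum=23
Position 7: rel=4, running sum=27
Position 8: rel=5, running sum=32
Position 9: rel=4, running sum=36
Position 10: rel=1, running sum=37
CG = 37

37


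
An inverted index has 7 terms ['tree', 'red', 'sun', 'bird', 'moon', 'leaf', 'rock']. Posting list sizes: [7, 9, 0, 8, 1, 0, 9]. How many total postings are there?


Summing posting list sizes:
'tree': 7 postings
'red': 9 postings
'sun': 0 postings
'bird': 8 postings
'moon': 1 postings
'leaf': 0 postings
'rock': 9 postings
Total = 7 + 9 + 0 + 8 + 1 + 0 + 9 = 34

34


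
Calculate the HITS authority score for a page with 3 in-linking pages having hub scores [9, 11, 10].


Authority = sum of hub scores of in-linkers
In-link 1: hub score = 9
In-link 2: hub score = 11
In-link 3: hub score = 10
Authority = 9 + 11 + 10 = 30

30


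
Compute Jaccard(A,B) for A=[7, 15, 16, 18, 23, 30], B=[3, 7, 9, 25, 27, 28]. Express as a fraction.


A intersect B = [7]
|A intersect B| = 1
A union B = [3, 7, 9, 15, 16, 18, 23, 25, 27, 28, 30]
|A union B| = 11
Jaccard = 1/11 = 1/11

1/11


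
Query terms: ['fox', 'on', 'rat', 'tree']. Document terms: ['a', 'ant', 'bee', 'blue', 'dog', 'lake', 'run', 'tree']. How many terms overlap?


Query terms: ['fox', 'on', 'rat', 'tree']
Document terms: ['a', 'ant', 'bee', 'blue', 'dog', 'lake', 'run', 'tree']
Common terms: ['tree']
Overlap count = 1

1


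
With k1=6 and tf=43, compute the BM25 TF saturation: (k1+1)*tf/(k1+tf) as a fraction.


BM25 TF component = (k1+1)*tf / (k1+tf)
k1 = 6, tf = 43
Numerator = (6+1)*43 = 301
Denominator = 6 + 43 = 49
= 301/49 = 43/7

43/7


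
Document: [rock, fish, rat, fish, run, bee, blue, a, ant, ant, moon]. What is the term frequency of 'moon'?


Document has 11 words
Scanning for 'moon':
Found at positions: [10]
Count = 1

1


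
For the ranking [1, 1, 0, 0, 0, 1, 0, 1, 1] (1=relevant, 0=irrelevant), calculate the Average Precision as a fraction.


Computing P@k for each relevant position:
Position 1: relevant, P@1 = 1/1 = 1
Position 2: relevant, P@2 = 2/2 = 1
Position 3: not relevant
Position 4: not relevant
Position 5: not relevant
Position 6: relevant, P@6 = 3/6 = 1/2
Position 7: not relevant
Position 8: relevant, P@8 = 4/8 = 1/2
Position 9: relevant, P@9 = 5/9 = 5/9
Sum of P@k = 1 + 1 + 1/2 + 1/2 + 5/9 = 32/9
AP = 32/9 / 5 = 32/45

32/45


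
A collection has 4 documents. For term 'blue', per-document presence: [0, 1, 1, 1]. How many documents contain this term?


Checking each document for 'blue':
Doc 1: absent
Doc 2: present
Doc 3: present
Doc 4: present
df = sum of presences = 0 + 1 + 1 + 1 = 3

3


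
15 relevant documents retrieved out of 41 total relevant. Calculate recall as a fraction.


Recall = retrieved_relevant / total_relevant
= 15 / 41
= 15 / (15 + 26)
= 15/41

15/41


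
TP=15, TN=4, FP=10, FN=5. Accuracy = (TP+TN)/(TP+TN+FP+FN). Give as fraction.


Accuracy = (TP + TN) / (TP + TN + FP + FN)
TP + TN = 15 + 4 = 19
Total = 15 + 4 + 10 + 5 = 34
Accuracy = 19 / 34 = 19/34

19/34


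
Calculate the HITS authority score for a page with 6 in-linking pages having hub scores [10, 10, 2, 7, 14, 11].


Authority = sum of hub scores of in-linkers
In-link 1: hub score = 10
In-link 2: hub score = 10
In-link 3: hub score = 2
In-link 4: hub score = 7
In-link 5: hub score = 14
In-link 6: hub score = 11
Authority = 10 + 10 + 2 + 7 + 14 + 11 = 54

54


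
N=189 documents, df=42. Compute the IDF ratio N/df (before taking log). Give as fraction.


IDF ratio = N / df
= 189 / 42
= 9/2

9/2


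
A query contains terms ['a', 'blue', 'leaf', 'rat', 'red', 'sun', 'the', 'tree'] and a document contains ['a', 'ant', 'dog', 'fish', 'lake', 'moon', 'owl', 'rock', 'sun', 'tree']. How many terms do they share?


Query terms: ['a', 'blue', 'leaf', 'rat', 'red', 'sun', 'the', 'tree']
Document terms: ['a', 'ant', 'dog', 'fish', 'lake', 'moon', 'owl', 'rock', 'sun', 'tree']
Common terms: ['a', 'sun', 'tree']
Overlap count = 3

3


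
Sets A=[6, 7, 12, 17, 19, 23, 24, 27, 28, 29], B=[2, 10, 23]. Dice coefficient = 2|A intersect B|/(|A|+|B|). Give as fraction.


A intersect B = [23]
|A intersect B| = 1
|A| = 10, |B| = 3
Dice = 2*1 / (10+3)
= 2 / 13 = 2/13

2/13


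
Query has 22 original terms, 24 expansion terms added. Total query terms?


Original terms: 22
Expansion terms: 24
Total = 22 + 24 = 46

46


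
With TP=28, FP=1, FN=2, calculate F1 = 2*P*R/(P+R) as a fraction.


F1 = 2 * P * R / (P + R)
P = TP/(TP+FP) = 28/29 = 28/29
R = TP/(TP+FN) = 28/30 = 14/15
2 * P * R = 2 * 28/29 * 14/15 = 784/435
P + R = 28/29 + 14/15 = 826/435
F1 = 784/435 / 826/435 = 56/59

56/59


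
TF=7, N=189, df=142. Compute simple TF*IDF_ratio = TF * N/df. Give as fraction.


TF * (N/df)
= 7 * (189/142)
= 7 * 189/142
= 1323/142

1323/142


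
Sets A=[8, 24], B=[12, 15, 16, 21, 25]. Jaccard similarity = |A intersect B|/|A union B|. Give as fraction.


A intersect B = []
|A intersect B| = 0
A union B = [8, 12, 15, 16, 21, 24, 25]
|A union B| = 7
Jaccard = 0/7 = 0

0


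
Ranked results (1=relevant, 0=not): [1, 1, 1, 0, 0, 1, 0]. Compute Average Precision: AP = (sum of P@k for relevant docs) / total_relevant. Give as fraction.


Computing P@k for each relevant position:
Position 1: relevant, P@1 = 1/1 = 1
Position 2: relevant, P@2 = 2/2 = 1
Position 3: relevant, P@3 = 3/3 = 1
Position 4: not relevant
Position 5: not relevant
Position 6: relevant, P@6 = 4/6 = 2/3
Position 7: not relevant
Sum of P@k = 1 + 1 + 1 + 2/3 = 11/3
AP = 11/3 / 4 = 11/12

11/12


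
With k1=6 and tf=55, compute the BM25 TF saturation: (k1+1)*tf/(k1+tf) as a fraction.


BM25 TF component = (k1+1)*tf / (k1+tf)
k1 = 6, tf = 55
Numerator = (6+1)*55 = 385
Denominator = 6 + 55 = 61
= 385/61 = 385/61

385/61


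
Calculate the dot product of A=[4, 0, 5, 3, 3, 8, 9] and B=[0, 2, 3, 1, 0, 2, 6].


Dot product = sum of element-wise products
A[0]*B[0] = 4*0 = 0
A[1]*B[1] = 0*2 = 0
A[2]*B[2] = 5*3 = 15
A[3]*B[3] = 3*1 = 3
A[4]*B[4] = 3*0 = 0
A[5]*B[5] = 8*2 = 16
A[6]*B[6] = 9*6 = 54
Sum = 0 + 0 + 15 + 3 + 0 + 16 + 54 = 88

88


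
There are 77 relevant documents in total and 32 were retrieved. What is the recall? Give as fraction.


Recall = retrieved_relevant / total_relevant
= 32 / 77
= 32 / (32 + 45)
= 32/77

32/77


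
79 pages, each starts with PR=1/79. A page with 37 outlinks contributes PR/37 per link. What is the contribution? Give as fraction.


Initial PR = 1/79 = 1/79
Outlinks = 37
Contribution per link = PR / outlinks
= 1/79 / 37
= 1/2923

1/2923


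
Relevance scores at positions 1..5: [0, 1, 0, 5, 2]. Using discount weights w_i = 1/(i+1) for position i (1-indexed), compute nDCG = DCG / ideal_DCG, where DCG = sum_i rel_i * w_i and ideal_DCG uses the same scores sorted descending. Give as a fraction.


Position discount weights w_i = 1/(i+1) for i=1..5:
Weights = [1/2, 1/3, 1/4, 1/5, 1/6]
Actual relevance: [0, 1, 0, 5, 2]
DCG = 0/2 + 1/3 + 0/4 + 5/5 + 2/6 = 5/3
Ideal relevance (sorted desc): [5, 2, 1, 0, 0]
Ideal DCG = 5/2 + 2/3 + 1/4 + 0/5 + 0/6 = 41/12
nDCG = DCG / ideal_DCG = 5/3 / 41/12 = 20/41

20/41


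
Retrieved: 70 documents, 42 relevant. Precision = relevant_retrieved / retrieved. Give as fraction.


Precision = relevant_retrieved / total_retrieved
= 42 / 70
= 42 / (42 + 28)
= 3/5

3/5


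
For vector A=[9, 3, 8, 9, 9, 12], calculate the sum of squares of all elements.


|A|^2 = sum of squared components
A[0]^2 = 9^2 = 81
A[1]^2 = 3^2 = 9
A[2]^2 = 8^2 = 64
A[3]^2 = 9^2 = 81
A[4]^2 = 9^2 = 81
A[5]^2 = 12^2 = 144
Sum = 81 + 9 + 64 + 81 + 81 + 144 = 460

460


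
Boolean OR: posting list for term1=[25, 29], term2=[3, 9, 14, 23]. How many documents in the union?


Boolean OR: find union of posting lists
term1 docs: [25, 29]
term2 docs: [3, 9, 14, 23]
Union: [3, 9, 14, 23, 25, 29]
|union| = 6

6


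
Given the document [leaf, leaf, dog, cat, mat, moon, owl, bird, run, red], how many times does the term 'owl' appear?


Document has 10 words
Scanning for 'owl':
Found at positions: [6]
Count = 1

1


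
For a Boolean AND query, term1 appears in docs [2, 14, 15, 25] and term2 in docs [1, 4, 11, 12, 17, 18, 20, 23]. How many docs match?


Boolean AND: find intersection of posting lists
term1 docs: [2, 14, 15, 25]
term2 docs: [1, 4, 11, 12, 17, 18, 20, 23]
Intersection: []
|intersection| = 0

0


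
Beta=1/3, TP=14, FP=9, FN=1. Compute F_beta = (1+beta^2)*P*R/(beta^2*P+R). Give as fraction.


P = TP/(TP+FP) = 14/23 = 14/23
R = TP/(TP+FN) = 14/15 = 14/15
beta^2 = 1/3^2 = 1/9
(1 + beta^2) = 10/9
Numerator = (1+beta^2)*P*R = 392/621
Denominator = beta^2*P + R = 14/207 + 14/15 = 1036/1035
F_beta = 70/111

70/111


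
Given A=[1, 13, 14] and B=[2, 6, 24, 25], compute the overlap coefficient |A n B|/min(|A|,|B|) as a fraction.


A intersect B = []
|A intersect B| = 0
min(|A|, |B|) = min(3, 4) = 3
Overlap = 0 / 3 = 0

0


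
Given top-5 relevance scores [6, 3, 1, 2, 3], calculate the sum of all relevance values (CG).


Cumulative Gain = sum of relevance scores
Position 1: rel=6, running sum=6
Position 2: rel=3, running sum=9
Position 3: rel=1, running sum=10
Position 4: rel=2, running sum=12
Position 5: rel=3, running sum=15
CG = 15

15


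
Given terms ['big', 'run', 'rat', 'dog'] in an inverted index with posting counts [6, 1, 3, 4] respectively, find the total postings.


Summing posting list sizes:
'big': 6 postings
'run': 1 postings
'rat': 3 postings
'dog': 4 postings
Total = 6 + 1 + 3 + 4 = 14

14


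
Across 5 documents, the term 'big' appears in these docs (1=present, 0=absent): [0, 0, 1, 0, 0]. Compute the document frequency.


Checking each document for 'big':
Doc 1: absent
Doc 2: absent
Doc 3: present
Doc 4: absent
Doc 5: absent
df = sum of presences = 0 + 0 + 1 + 0 + 0 = 1

1


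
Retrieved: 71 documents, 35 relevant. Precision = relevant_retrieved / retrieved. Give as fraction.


Precision = relevant_retrieved / total_retrieved
= 35 / 71
= 35 / (35 + 36)
= 35/71

35/71


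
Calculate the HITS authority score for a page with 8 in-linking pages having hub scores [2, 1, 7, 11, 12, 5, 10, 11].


Authority = sum of hub scores of in-linkers
In-link 1: hub score = 2
In-link 2: hub score = 1
In-link 3: hub score = 7
In-link 4: hub score = 11
In-link 5: hub score = 12
In-link 6: hub score = 5
In-link 7: hub score = 10
In-link 8: hub score = 11
Authority = 2 + 1 + 7 + 11 + 12 + 5 + 10 + 11 = 59

59


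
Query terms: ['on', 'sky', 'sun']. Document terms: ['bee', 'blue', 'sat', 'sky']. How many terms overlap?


Query terms: ['on', 'sky', 'sun']
Document terms: ['bee', 'blue', 'sat', 'sky']
Common terms: ['sky']
Overlap count = 1

1
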